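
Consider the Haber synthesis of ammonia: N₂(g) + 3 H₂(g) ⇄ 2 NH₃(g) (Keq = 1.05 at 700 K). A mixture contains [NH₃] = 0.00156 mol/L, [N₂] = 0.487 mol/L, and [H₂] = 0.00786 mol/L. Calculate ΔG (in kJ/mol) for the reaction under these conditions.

ΔG = 13.3 kJ/mol

Q = [NH₃]² / ([N₂]·[H₂]³) = (0.00156)² / ((0.487)·(0.00786)³) = 10.3
ΔG = RT ln(Q/Keq) = (8.314 J mol⁻¹ K⁻¹)(700 K) × ln(10.3/1.05)
   = (5.820 kJ/mol)(2.283) = 13.3 kJ/mol
ΔG > 0, so the forward reaction is non-spontaneous (proceeds in reverse).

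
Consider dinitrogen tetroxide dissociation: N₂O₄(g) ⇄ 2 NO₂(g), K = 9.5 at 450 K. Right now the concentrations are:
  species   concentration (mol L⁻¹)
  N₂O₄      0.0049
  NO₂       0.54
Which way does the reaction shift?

Q = [NO₂]² / [N₂O₄] = (0.54)² / (0.0049) = 60
Q = 60 > K = 9.5, so the reverse reaction proceeds.

toward reactants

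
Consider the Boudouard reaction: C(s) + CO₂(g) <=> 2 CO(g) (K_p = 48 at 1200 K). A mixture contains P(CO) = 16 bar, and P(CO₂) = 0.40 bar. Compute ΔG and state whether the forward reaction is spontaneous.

(C is a pure solid — omitted from Q_p.)
Q_p = P(CO)² / P(CO₂) = (16)² / (0.40) = 640
ΔG = RT ln(Q_p/K_p) = (8.314 J mol⁻¹ K⁻¹)(1200 K) × ln(640/48)
   = (9.977 kJ/mol)(2.590) = 25.8 kJ/mol
ΔG > 0, so the forward reaction is non-spontaneous (proceeds in reverse).

ΔG = 25.8 kJ/mol; the forward reaction is non-spontaneous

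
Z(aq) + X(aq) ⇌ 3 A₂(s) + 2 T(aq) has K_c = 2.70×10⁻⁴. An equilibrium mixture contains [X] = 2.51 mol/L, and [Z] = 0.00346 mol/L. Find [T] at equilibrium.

(A₂ is a pure solid — omitted from K_c.)
At equilibrium, K_c = [T]² / ([Z]·[X]) = 2.70×10⁻⁴.
([T])² / ((0.00346)·(2.51)) = 2.70×10⁻⁴
[T]² = 2.34×10⁻⁶ ⇒ [T] = 0.00153 mol/L

[T] = 0.00153 mol/L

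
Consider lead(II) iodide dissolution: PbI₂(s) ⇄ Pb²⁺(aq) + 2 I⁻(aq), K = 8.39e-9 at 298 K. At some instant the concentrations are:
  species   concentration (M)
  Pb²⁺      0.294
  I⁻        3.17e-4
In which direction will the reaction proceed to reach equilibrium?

reverse (toward reactants)

(PbI₂ is a pure solid — omitted from Q.)
Q = [Pb²⁺]·[I⁻]² = (0.294)·(3.17e-4)² = 2.95e-8
Q = 2.95e-8 > K = 8.39e-9, so the reverse reaction proceeds.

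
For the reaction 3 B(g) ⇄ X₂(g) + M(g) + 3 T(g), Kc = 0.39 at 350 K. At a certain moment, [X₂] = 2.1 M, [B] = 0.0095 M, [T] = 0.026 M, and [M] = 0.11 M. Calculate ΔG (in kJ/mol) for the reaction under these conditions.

Qc = [X₂]·[M]·[T]³ / [B]³ = (2.1)·(0.11)·(0.026)³ / (0.0095)³ = 4.74
ΔG = RT ln(Qc/Kc) = (8.314 J mol⁻¹ K⁻¹)(350 K) × ln(4.74/0.39)
   = (2.910 kJ/mol)(2.498) = 7.27 kJ/mol
ΔG > 0, so the forward reaction is non-spontaneous (proceeds in reverse).

ΔG = 7.27 kJ/mol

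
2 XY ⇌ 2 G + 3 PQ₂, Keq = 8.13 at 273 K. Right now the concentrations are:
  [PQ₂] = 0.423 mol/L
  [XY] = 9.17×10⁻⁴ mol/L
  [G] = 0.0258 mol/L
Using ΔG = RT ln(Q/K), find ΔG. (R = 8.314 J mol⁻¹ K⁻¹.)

ΔG = 4.53 kJ/mol

Q = [G]²·[PQ₂]³ / [XY]² = (0.0258)²·(0.423)³ / (9.17×10⁻⁴)² = 59.9
ΔG = RT ln(Q/Keq) = (8.314 J mol⁻¹ K⁻¹)(273 K) × ln(59.9/8.13)
   = (2.270 kJ/mol)(1.997) = 4.53 kJ/mol
ΔG > 0, so the forward reaction is non-spontaneous (proceeds in reverse).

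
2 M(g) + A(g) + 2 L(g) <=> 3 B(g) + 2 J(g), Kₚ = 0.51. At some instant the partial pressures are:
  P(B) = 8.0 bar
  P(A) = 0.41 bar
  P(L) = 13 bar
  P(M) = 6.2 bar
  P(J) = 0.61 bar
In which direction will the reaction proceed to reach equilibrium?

forward (toward products)

Qₚ = P(B)³·P(J)² / (P(M)²·P(A)·P(L)²) = (8.0)³·(0.61)² / ((6.2)²·(0.41)·(13)²) = 0.072
Qₚ = 0.072 < Kₚ = 0.51, so the forward reaction proceeds.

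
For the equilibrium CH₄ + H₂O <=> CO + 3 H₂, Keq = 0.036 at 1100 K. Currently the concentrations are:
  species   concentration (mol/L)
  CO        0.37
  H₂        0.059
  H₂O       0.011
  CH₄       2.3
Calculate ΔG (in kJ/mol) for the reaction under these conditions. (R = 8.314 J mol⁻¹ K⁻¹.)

Q = [CO]·[H₂]³ / ([CH₄]·[H₂O]) = (0.37)·(0.059)³ / ((2.3)·(0.011)) = 0.00300
ΔG = RT ln(Q/Keq) = (8.314 J mol⁻¹ K⁻¹)(1100 K) × ln(0.00300/0.036)
   = (9.145 kJ/mol)(-2.485) = -22.7 kJ/mol
ΔG < 0, so the forward reaction is spontaneous (proceeds forward).

ΔG = -22.7 kJ/mol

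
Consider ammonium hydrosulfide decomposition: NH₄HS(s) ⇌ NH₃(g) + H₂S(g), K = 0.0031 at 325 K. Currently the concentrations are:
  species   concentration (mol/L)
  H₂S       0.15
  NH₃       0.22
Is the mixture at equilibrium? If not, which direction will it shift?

(NH₄HS is a pure solid — omitted from Q.)
Q = [NH₃]·[H₂S] = (0.22)·(0.15) = 0.033
Q = 0.033 > K = 0.0031: net reverse reaction.

no; Q > K, reaction proceeds in reverse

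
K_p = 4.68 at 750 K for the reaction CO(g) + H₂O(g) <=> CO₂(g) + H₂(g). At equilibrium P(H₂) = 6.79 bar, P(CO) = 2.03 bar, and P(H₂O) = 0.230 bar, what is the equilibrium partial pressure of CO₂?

At equilibrium, K_p = P(CO₂)·P(H₂) / (P(CO)·P(H₂O)) = 4.68.
(P(CO₂))·(6.79) / ((2.03)·(0.230)) = 4.68
P(CO₂) = 0.322 bar

P(CO₂) = 0.322 bar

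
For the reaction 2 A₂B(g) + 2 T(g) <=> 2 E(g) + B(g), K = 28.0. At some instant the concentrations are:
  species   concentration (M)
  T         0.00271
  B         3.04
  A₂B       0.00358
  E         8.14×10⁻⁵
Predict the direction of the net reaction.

Q = [E]²·[B] / ([A₂B]²·[T]²) = (8.14×10⁻⁵)²·(3.04) / ((0.00358)²·(0.00271)²) = 214
Q = 214 > K = 28.0, so the reverse reaction proceeds.

toward reactants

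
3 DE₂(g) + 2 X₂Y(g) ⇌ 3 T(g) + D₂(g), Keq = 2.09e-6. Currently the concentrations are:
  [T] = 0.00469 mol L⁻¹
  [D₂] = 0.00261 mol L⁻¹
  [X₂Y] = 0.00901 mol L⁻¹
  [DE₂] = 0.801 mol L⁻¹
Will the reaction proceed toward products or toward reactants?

Q = [T]³·[D₂] / ([DE₂]³·[X₂Y]²) = (0.00469)³·(0.00261) / ((0.801)³·(0.00901)²) = 6.45e-6
Q = 6.45e-6 > Keq = 2.09e-6, so the reverse reaction proceeds.

in the reverse direction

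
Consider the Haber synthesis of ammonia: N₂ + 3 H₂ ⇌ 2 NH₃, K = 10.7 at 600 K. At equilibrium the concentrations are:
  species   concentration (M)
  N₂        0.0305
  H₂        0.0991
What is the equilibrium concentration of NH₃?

[NH₃] = 0.0178 M

At equilibrium, K = [NH₃]² / ([N₂]·[H₂]³) = 10.7.
([NH₃])² / ((0.0305)·(0.0991)³) = 10.7
[NH₃]² = 3.18e-4 ⇒ [NH₃] = 0.0178 M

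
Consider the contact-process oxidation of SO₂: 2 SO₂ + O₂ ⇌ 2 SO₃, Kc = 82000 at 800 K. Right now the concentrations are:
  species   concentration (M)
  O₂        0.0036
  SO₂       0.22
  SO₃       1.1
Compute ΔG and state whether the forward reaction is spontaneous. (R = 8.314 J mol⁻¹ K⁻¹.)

Qc = [SO₃]² / ([SO₂]²·[O₂]) = (1.1)² / ((0.22)²·(0.0036)) = 6940
ΔG = RT ln(Qc/Kc) = (8.314 J mol⁻¹ K⁻¹)(800 K) × ln(6940/82000)
   = (6.651 kJ/mol)(-2.469) = -16.4 kJ/mol
ΔG < 0, so the forward reaction is spontaneous (proceeds forward).

ΔG = -16.4 kJ/mol; the forward reaction is spontaneous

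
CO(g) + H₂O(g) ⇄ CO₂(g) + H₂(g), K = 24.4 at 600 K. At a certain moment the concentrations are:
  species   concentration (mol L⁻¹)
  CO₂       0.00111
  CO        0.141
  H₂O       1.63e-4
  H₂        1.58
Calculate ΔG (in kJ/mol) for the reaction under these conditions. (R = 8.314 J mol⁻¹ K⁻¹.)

Q = [CO₂]·[H₂] / ([CO]·[H₂O]) = (0.00111)·(1.58) / ((0.141)·(1.63e-4)) = 76.3
ΔG = RT ln(Q/K) = (8.314 J mol⁻¹ K⁻¹)(600 K) × ln(76.3/24.4)
   = (4.988 kJ/mol)(1.140) = 5.69 kJ/mol
ΔG > 0, so the forward reaction is non-spontaneous (proceeds in reverse).

ΔG = 5.69 kJ/mol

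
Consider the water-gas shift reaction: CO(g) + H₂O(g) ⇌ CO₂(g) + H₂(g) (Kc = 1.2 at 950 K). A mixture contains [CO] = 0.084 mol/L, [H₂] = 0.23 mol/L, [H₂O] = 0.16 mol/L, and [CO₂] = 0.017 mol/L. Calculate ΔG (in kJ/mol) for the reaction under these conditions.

Qc = [CO₂]·[H₂] / ([CO]·[H₂O]) = (0.017)·(0.23) / ((0.084)·(0.16)) = 0.291
ΔG = RT ln(Qc/Kc) = (8.314 J mol⁻¹ K⁻¹)(950 K) × ln(0.291/1.2)
   = (7.898 kJ/mol)(-1.417) = -11.2 kJ/mol
ΔG < 0, so the forward reaction is spontaneous (proceeds forward).

ΔG = -11.2 kJ/mol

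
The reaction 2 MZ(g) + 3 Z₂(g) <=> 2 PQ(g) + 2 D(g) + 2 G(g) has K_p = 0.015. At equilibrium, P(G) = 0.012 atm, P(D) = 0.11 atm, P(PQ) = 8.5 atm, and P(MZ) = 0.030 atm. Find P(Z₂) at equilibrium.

P(Z₂) = 2.1 atm

At equilibrium, K_p = P(PQ)²·P(D)²·P(G)² / (P(MZ)²·P(Z₂)³) = 0.015.
(8.5)²·(0.11)²·(0.012)² / ((0.030)²·(P(Z₂))³) = 0.015
P(Z₂)³ = 9.33 ⇒ P(Z₂) = 2.1 atm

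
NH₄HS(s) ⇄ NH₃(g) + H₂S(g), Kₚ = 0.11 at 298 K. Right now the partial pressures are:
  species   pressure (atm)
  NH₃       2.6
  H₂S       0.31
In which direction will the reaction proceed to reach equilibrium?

reverse (toward reactants)

(NH₄HS is a pure solid — omitted from Qₚ.)
Qₚ = P(NH₃)·P(H₂S) = (2.6)·(0.31) = 0.81
Qₚ = 0.81 > Kₚ = 0.11, so the reverse reaction proceeds.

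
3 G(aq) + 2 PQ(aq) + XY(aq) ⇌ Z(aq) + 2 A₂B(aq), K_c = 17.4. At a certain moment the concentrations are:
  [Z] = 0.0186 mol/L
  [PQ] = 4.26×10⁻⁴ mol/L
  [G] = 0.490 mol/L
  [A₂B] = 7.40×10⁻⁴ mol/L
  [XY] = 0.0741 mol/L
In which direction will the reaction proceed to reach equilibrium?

toward products

Q_c = [Z]·[A₂B]² / ([G]³·[PQ]²·[XY]) = (0.0186)·(7.40×10⁻⁴)² / ((0.490)³·(4.26×10⁻⁴)²·(0.0741)) = 6.44
Q_c = 6.44 < K_c = 17.4, so the forward reaction proceeds.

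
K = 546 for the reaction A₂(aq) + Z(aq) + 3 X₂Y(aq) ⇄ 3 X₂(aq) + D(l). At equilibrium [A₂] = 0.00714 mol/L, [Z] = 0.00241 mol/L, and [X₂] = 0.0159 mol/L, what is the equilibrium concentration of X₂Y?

(D is a pure liquid — omitted from K.)
At equilibrium, K = [X₂]³ / ([A₂]·[Z]·[X₂Y]³) = 546.
(0.0159)³ / ((0.00714)·(0.00241)·([X₂Y])³) = 546
[X₂Y]³ = 4.28×10⁻⁴ ⇒ [X₂Y] = 0.0754 mol/L

[X₂Y] = 0.0754 mol/L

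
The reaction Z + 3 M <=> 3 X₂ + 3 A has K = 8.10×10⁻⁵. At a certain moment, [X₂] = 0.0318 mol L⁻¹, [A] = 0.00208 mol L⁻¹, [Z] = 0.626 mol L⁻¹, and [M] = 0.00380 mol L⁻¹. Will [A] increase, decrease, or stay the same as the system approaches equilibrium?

Q = [X₂]³·[A]³ / ([Z]·[M]³) = (0.0318)³·(0.00208)³ / ((0.626)·(0.00380)³) = 8.42×10⁻⁶
Q = 8.42×10⁻⁶ < K = 8.10×10⁻⁵: net forward reaction.
A is a product, so it increases.

increase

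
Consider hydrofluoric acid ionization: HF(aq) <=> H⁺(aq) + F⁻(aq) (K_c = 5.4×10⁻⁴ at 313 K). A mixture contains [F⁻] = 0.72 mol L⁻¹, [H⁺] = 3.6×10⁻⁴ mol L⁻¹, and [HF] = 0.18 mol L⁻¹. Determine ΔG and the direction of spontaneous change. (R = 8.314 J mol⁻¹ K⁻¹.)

ΔG = 2.55 kJ/mol; the forward reaction is non-spontaneous

Q_c = [H⁺]·[F⁻] / [HF] = (3.6×10⁻⁴)·(0.72) / (0.18) = 0.00144
ΔG = RT ln(Q_c/K_c) = (8.314 J mol⁻¹ K⁻¹)(313 K) × ln(0.00144/5.4×10⁻⁴)
   = (2.602 kJ/mol)(0.9808) = 2.55 kJ/mol
ΔG > 0, so the forward reaction is non-spontaneous (proceeds in reverse).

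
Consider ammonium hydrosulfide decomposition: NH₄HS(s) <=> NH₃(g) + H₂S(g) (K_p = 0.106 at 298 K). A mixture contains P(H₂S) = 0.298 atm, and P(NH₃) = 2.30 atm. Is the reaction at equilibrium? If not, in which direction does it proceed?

toward reactants

(NH₄HS is a pure solid — omitted from Q_p.)
Q_p = P(NH₃)·P(H₂S) = (2.30)·(0.298) = 0.685
Q_p = 0.685 > K_p = 0.106, so the reverse reaction proceeds.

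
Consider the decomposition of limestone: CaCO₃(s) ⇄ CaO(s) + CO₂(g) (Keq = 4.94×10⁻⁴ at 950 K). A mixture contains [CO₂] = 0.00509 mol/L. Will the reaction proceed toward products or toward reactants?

(CaCO₃, CaO are pure solids — omitted from Q.)
Q = [CO₂] = 0.00509
Q = 0.00509 > Keq = 4.94×10⁻⁴, so the reverse reaction proceeds.

in the reverse direction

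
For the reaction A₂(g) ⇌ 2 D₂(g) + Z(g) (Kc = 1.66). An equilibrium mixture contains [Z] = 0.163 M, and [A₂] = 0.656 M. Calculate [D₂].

At equilibrium, Kc = [D₂]²·[Z] / [A₂] = 1.66.
([D₂])²·(0.163) / (0.656) = 1.66
[D₂]² = 6.68 ⇒ [D₂] = 2.58 M

[D₂] = 2.58 M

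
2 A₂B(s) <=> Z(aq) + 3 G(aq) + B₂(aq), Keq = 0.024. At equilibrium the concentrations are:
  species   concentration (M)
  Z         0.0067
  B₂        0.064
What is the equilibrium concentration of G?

[G] = 3.8 M

(A₂B is a pure solid — omitted from Keq.)
At equilibrium, Keq = [Z]·[G]³·[B₂] = 0.024.
(0.0067)·([G])³·(0.064) = 0.024
[G]³ = 56.0 ⇒ [G] = 3.8 M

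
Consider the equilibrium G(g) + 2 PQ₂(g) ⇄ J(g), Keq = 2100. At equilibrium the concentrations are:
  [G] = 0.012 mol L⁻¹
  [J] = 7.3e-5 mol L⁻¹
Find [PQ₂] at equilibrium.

At equilibrium, Keq = [J] / ([G]·[PQ₂]²) = 2100.
(7.3e-5) / ((0.012)·([PQ₂])²) = 2100
[PQ₂]² = 2.90e-6 ⇒ [PQ₂] = 0.0017 mol L⁻¹

[PQ₂] = 0.0017 mol L⁻¹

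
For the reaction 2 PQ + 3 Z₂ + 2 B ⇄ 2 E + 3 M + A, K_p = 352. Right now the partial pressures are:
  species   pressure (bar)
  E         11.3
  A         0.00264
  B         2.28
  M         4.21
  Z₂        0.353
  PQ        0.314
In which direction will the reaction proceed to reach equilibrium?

to the left

Q_p = P(E)²·P(M)³·P(A) / (P(PQ)²·P(Z₂)³·P(B)²) = (11.3)²·(4.21)³·(0.00264) / ((0.314)²·(0.353)³·(2.28)²) = 1120
Q_p = 1120 > K_p = 352, so the reverse reaction proceeds.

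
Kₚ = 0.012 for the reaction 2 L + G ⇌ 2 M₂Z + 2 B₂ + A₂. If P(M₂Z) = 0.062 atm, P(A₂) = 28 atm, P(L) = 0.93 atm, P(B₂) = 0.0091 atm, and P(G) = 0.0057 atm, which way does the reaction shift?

Qₚ = P(M₂Z)²·P(B₂)²·P(A₂) / (P(L)²·P(G)) = (0.062)²·(0.0091)²·(28) / ((0.93)²·(0.0057)) = 0.0018
Qₚ = 0.0018 < Kₚ = 0.012, so the forward reaction proceeds.

in the forward direction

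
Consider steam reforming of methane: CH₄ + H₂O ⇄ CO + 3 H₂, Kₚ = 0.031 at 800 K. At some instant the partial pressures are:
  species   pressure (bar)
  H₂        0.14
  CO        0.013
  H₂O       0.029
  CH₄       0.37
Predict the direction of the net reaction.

Qₚ = P(CO)·P(H₂)³ / (P(CH₄)·P(H₂O)) = (0.013)·(0.14)³ / ((0.37)·(0.029)) = 0.0033
Qₚ = 0.0033 < Kₚ = 0.031, so the forward reaction proceeds.

forward (toward products)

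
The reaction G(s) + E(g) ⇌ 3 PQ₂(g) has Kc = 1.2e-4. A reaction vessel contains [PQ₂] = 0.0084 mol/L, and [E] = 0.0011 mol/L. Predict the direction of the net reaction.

(G is a pure solid — omitted from Qc.)
Qc = [PQ₂]³ / [E] = (0.0084)³ / (0.0011) = 5.4e-4
Qc = 5.4e-4 > Kc = 1.2e-4, so the reverse reaction proceeds.

reverse (toward reactants)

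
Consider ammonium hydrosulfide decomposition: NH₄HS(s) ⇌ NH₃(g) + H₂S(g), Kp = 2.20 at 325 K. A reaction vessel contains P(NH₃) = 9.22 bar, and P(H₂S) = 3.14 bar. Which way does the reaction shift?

(NH₄HS is a pure solid — omitted from Qp.)
Qp = P(NH₃)·P(H₂S) = (9.22)·(3.14) = 29.0
Qp = 29.0 > Kp = 2.20, so the reverse reaction proceeds.

reverse (toward reactants)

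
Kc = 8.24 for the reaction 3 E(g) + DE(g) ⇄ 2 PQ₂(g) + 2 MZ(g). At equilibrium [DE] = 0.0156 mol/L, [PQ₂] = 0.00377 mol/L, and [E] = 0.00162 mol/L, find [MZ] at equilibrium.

At equilibrium, Kc = [PQ₂]²·[MZ]² / ([E]³·[DE]) = 8.24.
(0.00377)²·([MZ])² / ((0.00162)³·(0.0156)) = 8.24
[MZ]² = 3.85×10⁻⁵ ⇒ [MZ] = 0.00620 mol/L

[MZ] = 0.00620 mol/L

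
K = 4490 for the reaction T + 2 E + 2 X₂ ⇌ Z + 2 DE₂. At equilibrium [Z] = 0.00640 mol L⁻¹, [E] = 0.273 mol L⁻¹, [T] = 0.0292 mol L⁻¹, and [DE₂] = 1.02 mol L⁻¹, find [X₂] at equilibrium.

[X₂] = 0.0261 mol L⁻¹

At equilibrium, K = [Z]·[DE₂]² / ([T]·[E]²·[X₂]²) = 4490.
(0.00640)·(1.02)² / ((0.0292)·(0.273)²·([X₂])²) = 4490
[X₂]² = 6.81e-4 ⇒ [X₂] = 0.0261 mol L⁻¹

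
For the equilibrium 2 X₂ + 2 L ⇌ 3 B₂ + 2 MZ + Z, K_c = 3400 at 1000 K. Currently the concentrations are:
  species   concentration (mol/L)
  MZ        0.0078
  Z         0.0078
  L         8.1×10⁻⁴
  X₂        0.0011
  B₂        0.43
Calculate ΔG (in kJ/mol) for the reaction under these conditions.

ΔG = 21.9 kJ/mol

Q_c = [B₂]³·[MZ]²·[Z] / ([X₂]²·[L]²) = (0.43)³·(0.0078)²·(0.0078) / ((0.0011)²·(8.1×10⁻⁴)²) = 47500
ΔG = RT ln(Q_c/K_c) = (8.314 J mol⁻¹ K⁻¹)(1000 K) × ln(47500/3400)
   = (8.314 kJ/mol)(2.637) = 21.9 kJ/mol
ΔG > 0, so the forward reaction is non-spontaneous (proceeds in reverse).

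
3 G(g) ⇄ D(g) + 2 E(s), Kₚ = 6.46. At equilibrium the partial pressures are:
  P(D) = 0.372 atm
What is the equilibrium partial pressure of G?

P(G) = 0.386 atm

(E is a pure solid — omitted from Kₚ.)
At equilibrium, Kₚ = P(D) / P(G)³ = 6.46.
(0.372) / (P(G))³ = 6.46
P(G)³ = 0.0576 ⇒ P(G) = 0.386 atm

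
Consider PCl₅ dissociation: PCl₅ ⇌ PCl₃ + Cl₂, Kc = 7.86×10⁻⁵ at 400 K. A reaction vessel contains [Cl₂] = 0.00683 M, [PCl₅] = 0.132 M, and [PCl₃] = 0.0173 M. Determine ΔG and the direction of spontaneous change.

Qc = [PCl₃]·[Cl₂] / [PCl₅] = (0.0173)·(0.00683) / (0.132) = 8.95×10⁻⁴
ΔG = RT ln(Qc/Kc) = (8.314 J mol⁻¹ K⁻¹)(400 K) × ln(8.95×10⁻⁴/7.86×10⁻⁵)
   = (3.326 kJ/mol)(2.432) = 8.09 kJ/mol
ΔG > 0, so the forward reaction is non-spontaneous (proceeds in reverse).

ΔG = 8.09 kJ/mol; the forward reaction is non-spontaneous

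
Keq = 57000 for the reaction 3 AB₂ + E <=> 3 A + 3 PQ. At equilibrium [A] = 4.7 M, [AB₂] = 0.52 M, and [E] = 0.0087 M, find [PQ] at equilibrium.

At equilibrium, Keq = [A]³·[PQ]³ / ([AB₂]³·[E]) = 57000.
(4.7)³·([PQ])³ / ((0.52)³·(0.0087)) = 57000
[PQ]³ = 0.672 ⇒ [PQ] = 0.88 M

[PQ] = 0.88 M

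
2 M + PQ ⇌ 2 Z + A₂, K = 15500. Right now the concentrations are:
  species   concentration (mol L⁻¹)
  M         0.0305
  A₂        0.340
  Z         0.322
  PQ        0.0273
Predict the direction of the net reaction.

forward (toward products)

Q = [Z]²·[A₂] / ([M]²·[PQ]) = (0.322)²·(0.340) / ((0.0305)²·(0.0273)) = 1390
Q = 1390 < K = 15500, so the forward reaction proceeds.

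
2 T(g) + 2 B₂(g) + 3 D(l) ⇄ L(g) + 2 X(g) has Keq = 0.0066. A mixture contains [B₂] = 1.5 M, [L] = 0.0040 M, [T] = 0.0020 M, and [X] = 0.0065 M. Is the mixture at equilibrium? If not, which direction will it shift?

no; Q > K, reaction proceeds in reverse

(D is a pure liquid — omitted from Q.)
Q = [L]·[X]² / ([T]²·[B₂]²) = (0.0040)·(0.0065)² / ((0.0020)²·(1.5)²) = 0.019
Q = 0.019 > Keq = 0.0066: net reverse reaction.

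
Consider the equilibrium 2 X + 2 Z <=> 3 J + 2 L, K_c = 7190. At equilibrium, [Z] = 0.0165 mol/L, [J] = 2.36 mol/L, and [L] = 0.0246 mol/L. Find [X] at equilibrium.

At equilibrium, K_c = [J]³·[L]² / ([X]²·[Z]²) = 7190.
(2.36)³·(0.0246)² / (([X])²·(0.0165)²) = 7190
[X]² = 0.00406 ⇒ [X] = 0.0637 mol/L

[X] = 0.0637 mol/L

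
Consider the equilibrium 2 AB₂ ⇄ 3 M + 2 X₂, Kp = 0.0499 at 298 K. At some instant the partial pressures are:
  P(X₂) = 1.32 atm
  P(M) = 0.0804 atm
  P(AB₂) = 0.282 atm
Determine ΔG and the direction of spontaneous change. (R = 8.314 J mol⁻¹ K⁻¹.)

Qp = P(M)³·P(X₂)² / P(AB₂)² = (0.0804)³·(1.32)² / (0.282)² = 0.0114
ΔG = RT ln(Qp/Kp) = (8.314 J mol⁻¹ K⁻¹)(298 K) × ln(0.0114/0.0499)
   = (2.478 kJ/mol)(-1.476) = -3.66 kJ/mol
ΔG < 0, so the forward reaction is spontaneous (proceeds forward).

ΔG = -3.66 kJ/mol; the forward reaction is spontaneous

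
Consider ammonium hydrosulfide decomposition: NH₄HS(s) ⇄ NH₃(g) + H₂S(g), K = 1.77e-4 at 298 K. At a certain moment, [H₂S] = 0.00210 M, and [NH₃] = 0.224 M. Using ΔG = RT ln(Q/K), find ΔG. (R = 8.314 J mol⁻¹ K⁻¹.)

ΔG = 2.42 kJ/mol

(NH₄HS is a pure solid — omitted from Q.)
Q = [NH₃]·[H₂S] = (0.224)·(0.00210) = 4.70e-4
ΔG = RT ln(Q/K) = (8.314 J mol⁻¹ K⁻¹)(298 K) × ln(4.70e-4/1.77e-4)
   = (2.478 kJ/mol)(0.9766) = 2.42 kJ/mol
ΔG > 0, so the forward reaction is non-spontaneous (proceeds in reverse).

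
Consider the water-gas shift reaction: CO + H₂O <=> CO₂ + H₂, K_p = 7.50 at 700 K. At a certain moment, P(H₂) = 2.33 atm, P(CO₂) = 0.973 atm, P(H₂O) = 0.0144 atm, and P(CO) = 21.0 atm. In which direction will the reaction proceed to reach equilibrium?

Q_p = P(CO₂)·P(H₂) / (P(CO)·P(H₂O)) = (0.973)·(2.33) / ((21.0)·(0.0144)) = 7.50
Q_p = 7.50 = K_p, so the system is already at equilibrium.

neither direction; the system is at equilibrium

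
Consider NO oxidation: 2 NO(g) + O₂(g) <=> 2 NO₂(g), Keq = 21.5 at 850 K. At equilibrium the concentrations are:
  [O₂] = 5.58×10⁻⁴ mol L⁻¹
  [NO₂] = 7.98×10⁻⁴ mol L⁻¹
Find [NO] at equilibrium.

At equilibrium, Keq = [NO₂]² / ([NO]²·[O₂]) = 21.5.
(7.98×10⁻⁴)² / (([NO])²·(5.58×10⁻⁴)) = 21.5
[NO]² = 5.31×10⁻⁵ ⇒ [NO] = 0.00729 mol L⁻¹

[NO] = 0.00729 mol L⁻¹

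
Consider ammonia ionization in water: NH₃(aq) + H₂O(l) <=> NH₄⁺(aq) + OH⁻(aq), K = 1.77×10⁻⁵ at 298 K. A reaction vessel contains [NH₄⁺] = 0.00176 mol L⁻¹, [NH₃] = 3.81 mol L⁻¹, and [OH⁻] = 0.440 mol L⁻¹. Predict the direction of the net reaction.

(H₂O is a pure liquid — omitted from Q.)
Q = [NH₄⁺]·[OH⁻] / [NH₃] = (0.00176)·(0.440) / (3.81) = 2.03×10⁻⁴
Q = 2.03×10⁻⁴ > K = 1.77×10⁻⁵, so the reverse reaction proceeds.

to the left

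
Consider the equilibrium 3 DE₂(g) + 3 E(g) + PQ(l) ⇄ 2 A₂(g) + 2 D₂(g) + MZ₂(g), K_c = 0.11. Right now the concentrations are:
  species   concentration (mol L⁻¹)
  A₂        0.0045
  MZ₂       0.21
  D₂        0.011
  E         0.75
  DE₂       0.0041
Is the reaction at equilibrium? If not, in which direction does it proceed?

(PQ is a pure liquid — omitted from Q_c.)
Q_c = [A₂]²·[D₂]²·[MZ₂] / ([DE₂]³·[E]³) = (0.0045)²·(0.011)²·(0.21) / ((0.0041)³·(0.75)³) = 0.018
Q_c = 0.018 < K_c = 0.11, so the forward reaction proceeds.

forward (toward products)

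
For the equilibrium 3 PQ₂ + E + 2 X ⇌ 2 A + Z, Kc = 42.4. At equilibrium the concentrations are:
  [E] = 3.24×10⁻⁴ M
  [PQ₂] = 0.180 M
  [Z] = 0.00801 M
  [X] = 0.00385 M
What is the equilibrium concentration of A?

At equilibrium, Kc = [A]²·[Z] / ([PQ₂]³·[E]·[X]²) = 42.4.
([A])²·(0.00801) / ((0.180)³·(3.24×10⁻⁴)·(0.00385)²) = 42.4
[A]² = 1.48×10⁻⁷ ⇒ [A] = 3.85×10⁻⁴ M

[A] = 3.85×10⁻⁴ M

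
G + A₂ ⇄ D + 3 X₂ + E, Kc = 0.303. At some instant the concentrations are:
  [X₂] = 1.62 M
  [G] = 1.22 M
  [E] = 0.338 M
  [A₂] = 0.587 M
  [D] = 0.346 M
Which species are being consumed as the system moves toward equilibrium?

D, X₂, E (products)

Qc = [D]·[X₂]³·[E] / ([G]·[A₂]) = (0.346)·(1.62)³·(0.338) / ((1.22)·(0.587)) = 0.694
Qc = 0.694 > Kc = 0.303: net reverse reaction.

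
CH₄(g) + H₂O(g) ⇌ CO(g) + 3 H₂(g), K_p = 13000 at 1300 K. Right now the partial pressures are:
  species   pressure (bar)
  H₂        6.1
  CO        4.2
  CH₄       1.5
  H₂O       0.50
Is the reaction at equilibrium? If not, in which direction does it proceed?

in the forward direction

Q_p = P(CO)·P(H₂)³ / (P(CH₄)·P(H₂O)) = (4.2)·(6.1)³ / ((1.5)·(0.50)) = 1300
Q_p = 1300 < K_p = 13000, so the forward reaction proceeds.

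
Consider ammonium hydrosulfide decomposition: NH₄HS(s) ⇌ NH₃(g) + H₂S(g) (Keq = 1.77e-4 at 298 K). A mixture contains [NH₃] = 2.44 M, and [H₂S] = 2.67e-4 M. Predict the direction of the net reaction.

(NH₄HS is a pure solid — omitted from Q.)
Q = [NH₃]·[H₂S] = (2.44)·(2.67e-4) = 6.51e-4
Q = 6.51e-4 > Keq = 1.77e-4, so the reverse reaction proceeds.

toward reactants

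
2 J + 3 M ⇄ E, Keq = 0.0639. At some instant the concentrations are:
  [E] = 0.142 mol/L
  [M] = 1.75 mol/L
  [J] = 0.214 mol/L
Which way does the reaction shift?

reverse (toward reactants)

Q = [E] / ([J]²·[M]³) = (0.142) / ((0.214)²·(1.75)³) = 0.579
Q = 0.579 > Keq = 0.0639, so the reverse reaction proceeds.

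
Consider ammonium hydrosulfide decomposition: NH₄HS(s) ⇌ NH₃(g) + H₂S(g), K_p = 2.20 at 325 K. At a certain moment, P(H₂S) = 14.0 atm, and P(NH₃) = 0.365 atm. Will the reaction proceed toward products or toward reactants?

(NH₄HS is a pure solid — omitted from Q_p.)
Q_p = P(NH₃)·P(H₂S) = (0.365)·(14.0) = 5.11
Q_p = 5.11 > K_p = 2.20, so the reverse reaction proceeds.

to the left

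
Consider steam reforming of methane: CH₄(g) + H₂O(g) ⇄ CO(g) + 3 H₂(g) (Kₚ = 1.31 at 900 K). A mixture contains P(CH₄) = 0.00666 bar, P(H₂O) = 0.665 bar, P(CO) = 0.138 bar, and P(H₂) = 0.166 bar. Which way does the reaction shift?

forward (toward products)

Qₚ = P(CO)·P(H₂)³ / (P(CH₄)·P(H₂O)) = (0.138)·(0.166)³ / ((0.00666)·(0.665)) = 0.143
Qₚ = 0.143 < Kₚ = 1.31, so the forward reaction proceeds.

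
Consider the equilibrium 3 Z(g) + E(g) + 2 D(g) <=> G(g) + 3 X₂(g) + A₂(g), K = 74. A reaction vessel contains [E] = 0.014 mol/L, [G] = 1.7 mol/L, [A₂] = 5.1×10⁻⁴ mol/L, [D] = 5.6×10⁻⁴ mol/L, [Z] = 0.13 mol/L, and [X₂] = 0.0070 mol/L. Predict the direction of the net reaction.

Q = [G]·[X₂]³·[A₂] / ([Z]³·[E]·[D]²) = (1.7)·(0.0070)³·(5.1×10⁻⁴) / ((0.13)³·(0.014)·(5.6×10⁻⁴)²) = 31
Q = 31 < K = 74, so the forward reaction proceeds.

toward products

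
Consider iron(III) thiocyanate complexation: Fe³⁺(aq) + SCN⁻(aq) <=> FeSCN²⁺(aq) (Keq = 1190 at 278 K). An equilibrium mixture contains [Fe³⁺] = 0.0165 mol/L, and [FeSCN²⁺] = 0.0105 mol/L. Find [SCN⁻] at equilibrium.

[SCN⁻] = 5.35e-4 mol/L

At equilibrium, Keq = [FeSCN²⁺] / ([Fe³⁺]·[SCN⁻]) = 1190.
(0.0105) / ((0.0165)·([SCN⁻])) = 1190
[SCN⁻] = 5.35e-4 mol/L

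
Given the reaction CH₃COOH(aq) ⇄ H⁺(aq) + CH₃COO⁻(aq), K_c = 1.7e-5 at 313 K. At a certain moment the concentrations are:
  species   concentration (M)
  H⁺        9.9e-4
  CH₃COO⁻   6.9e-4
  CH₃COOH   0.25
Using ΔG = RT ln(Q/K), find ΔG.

ΔG = -4.76 kJ/mol

Q_c = [H⁺]·[CH₃COO⁻] / [CH₃COOH] = (9.9e-4)·(6.9e-4) / (0.25) = 2.73e-6
ΔG = RT ln(Q_c/K_c) = (8.314 J mol⁻¹ K⁻¹)(313 K) × ln(2.73e-6/1.7e-5)
   = (2.602 kJ/mol)(-1.829) = -4.76 kJ/mol
ΔG < 0, so the forward reaction is spontaneous (proceeds forward).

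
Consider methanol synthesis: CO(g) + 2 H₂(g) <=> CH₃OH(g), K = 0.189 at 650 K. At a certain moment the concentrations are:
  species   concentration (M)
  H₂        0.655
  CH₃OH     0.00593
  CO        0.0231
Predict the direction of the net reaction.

toward reactants

Q = [CH₃OH] / ([CO]·[H₂]²) = (0.00593) / ((0.0231)·(0.655)²) = 0.598
Q = 0.598 > K = 0.189, so the reverse reaction proceeds.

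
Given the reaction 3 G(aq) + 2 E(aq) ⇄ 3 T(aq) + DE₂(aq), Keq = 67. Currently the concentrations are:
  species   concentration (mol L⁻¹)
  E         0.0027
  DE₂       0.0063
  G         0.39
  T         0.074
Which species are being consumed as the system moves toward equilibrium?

G, E (reactants)

Q = [T]³·[DE₂] / ([G]³·[E]²) = (0.074)³·(0.0063) / ((0.39)³·(0.0027)²) = 5.9
Q = 5.9 < Keq = 67: net forward reaction.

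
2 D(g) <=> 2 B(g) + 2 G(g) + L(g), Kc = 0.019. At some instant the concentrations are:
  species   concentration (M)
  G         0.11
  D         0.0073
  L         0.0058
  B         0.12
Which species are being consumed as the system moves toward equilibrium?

Qc = [B]²·[G]²·[L] / [D]² = (0.12)²·(0.11)²·(0.0058) / (0.0073)² = 0.019
Qc = 0.019 = Kc; the system is at equilibrium.

none (at equilibrium)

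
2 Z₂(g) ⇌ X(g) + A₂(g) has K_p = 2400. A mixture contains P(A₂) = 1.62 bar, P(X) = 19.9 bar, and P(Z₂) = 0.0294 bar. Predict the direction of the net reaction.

Q_p = P(X)·P(A₂) / P(Z₂)² = (19.9)·(1.62) / (0.0294)² = 37300
Q_p = 37300 > K_p = 2400, so the reverse reaction proceeds.

reverse (toward reactants)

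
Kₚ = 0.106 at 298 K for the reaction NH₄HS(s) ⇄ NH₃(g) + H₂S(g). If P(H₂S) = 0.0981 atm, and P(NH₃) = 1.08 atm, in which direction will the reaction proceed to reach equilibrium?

(NH₄HS is a pure solid — omitted from Qₚ.)
Qₚ = P(NH₃)·P(H₂S) = (1.08)·(0.0981) = 0.106
Qₚ = 0.106 = Kₚ, so the system is already at equilibrium.

at equilibrium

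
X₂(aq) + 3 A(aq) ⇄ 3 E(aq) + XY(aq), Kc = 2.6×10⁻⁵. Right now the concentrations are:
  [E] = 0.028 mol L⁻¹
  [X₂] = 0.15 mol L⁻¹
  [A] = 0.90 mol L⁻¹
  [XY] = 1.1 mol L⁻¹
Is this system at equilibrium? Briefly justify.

Qc = [E]³·[XY] / ([X₂]·[A]³) = (0.028)³·(1.1) / ((0.15)·(0.90)³) = 2.2×10⁻⁴
Qc = 2.2×10⁻⁴ > Kc = 2.6×10⁻⁵: net reverse reaction.

no; Q > K, reaction proceeds in reverse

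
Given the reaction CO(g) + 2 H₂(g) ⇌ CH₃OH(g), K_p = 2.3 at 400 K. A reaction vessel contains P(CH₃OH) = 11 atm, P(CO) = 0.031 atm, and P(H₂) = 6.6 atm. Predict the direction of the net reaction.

Q_p = P(CH₃OH) / (P(CO)·P(H₂)²) = (11) / ((0.031)·(6.6)²) = 8.1
Q_p = 8.1 > K_p = 2.3, so the reverse reaction proceeds.

toward reactants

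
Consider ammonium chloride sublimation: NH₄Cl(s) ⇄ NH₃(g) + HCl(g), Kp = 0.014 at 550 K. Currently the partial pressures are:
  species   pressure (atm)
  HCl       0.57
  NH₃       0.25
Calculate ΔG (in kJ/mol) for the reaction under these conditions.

ΔG = 10.6 kJ/mol

(NH₄Cl is a pure solid — omitted from Qp.)
Qp = P(NH₃)·P(HCl) = (0.25)·(0.57) = 0.143
ΔG = RT ln(Qp/Kp) = (8.314 J mol⁻¹ K⁻¹)(550 K) × ln(0.143/0.014)
   = (4.573 kJ/mol)(2.324) = 10.6 kJ/mol
ΔG > 0, so the forward reaction is non-spontaneous (proceeds in reverse).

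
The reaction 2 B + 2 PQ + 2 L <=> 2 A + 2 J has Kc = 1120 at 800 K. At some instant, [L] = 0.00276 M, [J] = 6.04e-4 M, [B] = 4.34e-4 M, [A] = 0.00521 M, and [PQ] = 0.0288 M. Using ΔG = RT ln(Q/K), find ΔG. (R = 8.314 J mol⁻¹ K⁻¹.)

Qc = [A]²·[J]² / ([B]²·[PQ]²·[L]²) = (0.00521)²·(6.04e-4)² / ((4.34e-4)²·(0.0288)²·(0.00276)²) = 8320
ΔG = RT ln(Qc/Kc) = (8.314 J mol⁻¹ K⁻¹)(800 K) × ln(8320/1120)
   = (6.651 kJ/mol)(2.005) = 13.3 kJ/mol
ΔG > 0, so the forward reaction is non-spontaneous (proceeds in reverse).

ΔG = 13.3 kJ/mol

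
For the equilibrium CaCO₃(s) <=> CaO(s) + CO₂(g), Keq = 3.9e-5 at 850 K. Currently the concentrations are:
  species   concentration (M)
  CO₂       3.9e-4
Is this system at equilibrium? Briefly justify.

(CaCO₃, CaO are pure solids — omitted from Q.)
Q = [CO₂] = 3.9e-4
Q = 3.9e-4 > Keq = 3.9e-5: net reverse reaction.

no; Q > K, reaction proceeds in reverse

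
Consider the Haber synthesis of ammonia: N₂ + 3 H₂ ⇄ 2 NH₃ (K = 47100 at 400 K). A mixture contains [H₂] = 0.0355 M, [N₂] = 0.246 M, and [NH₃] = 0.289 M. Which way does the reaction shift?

to the right

Q = [NH₃]² / ([N₂]·[H₂]³) = (0.289)² / ((0.246)·(0.0355)³) = 7590
Q = 7590 < K = 47100, so the forward reaction proceeds.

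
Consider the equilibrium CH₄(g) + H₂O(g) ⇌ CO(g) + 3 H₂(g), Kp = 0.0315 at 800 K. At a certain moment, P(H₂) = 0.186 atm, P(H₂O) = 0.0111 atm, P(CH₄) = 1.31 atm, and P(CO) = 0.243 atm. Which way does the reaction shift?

toward reactants

Qp = P(CO)·P(H₂)³ / (P(CH₄)·P(H₂O)) = (0.243)·(0.186)³ / ((1.31)·(0.0111)) = 0.108
Qp = 0.108 > Kp = 0.0315, so the reverse reaction proceeds.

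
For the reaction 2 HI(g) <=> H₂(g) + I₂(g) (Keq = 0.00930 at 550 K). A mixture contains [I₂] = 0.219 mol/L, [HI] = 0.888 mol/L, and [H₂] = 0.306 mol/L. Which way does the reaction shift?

in the reverse direction

Q = [H₂]·[I₂] / [HI]² = (0.306)·(0.219) / (0.888)² = 0.0850
Q = 0.0850 > Keq = 0.00930, so the reverse reaction proceeds.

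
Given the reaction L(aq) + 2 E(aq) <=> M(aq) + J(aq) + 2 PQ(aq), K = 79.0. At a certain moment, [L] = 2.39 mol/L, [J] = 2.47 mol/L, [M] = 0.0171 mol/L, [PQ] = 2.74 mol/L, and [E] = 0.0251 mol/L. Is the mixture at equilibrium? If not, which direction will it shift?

no; Q > K, reaction proceeds in reverse

Q = [M]·[J]·[PQ]² / ([L]·[E]²) = (0.0171)·(2.47)·(2.74)² / ((2.39)·(0.0251)²) = 211
Q = 211 > K = 79.0: net reverse reaction.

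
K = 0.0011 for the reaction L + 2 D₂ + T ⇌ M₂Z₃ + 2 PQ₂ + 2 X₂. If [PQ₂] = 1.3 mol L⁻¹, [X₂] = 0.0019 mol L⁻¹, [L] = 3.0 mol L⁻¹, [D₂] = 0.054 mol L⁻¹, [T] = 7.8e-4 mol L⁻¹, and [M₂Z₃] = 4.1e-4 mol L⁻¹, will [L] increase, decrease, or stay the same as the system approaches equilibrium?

Q = [M₂Z₃]·[PQ₂]²·[X₂]² / ([L]·[D₂]²·[T]) = (4.1e-4)·(1.3)²·(0.0019)² / ((3.0)·(0.054)²·(7.8e-4)) = 3.7e-4
Q = 3.7e-4 < K = 0.0011: net forward reaction.
L is a reactant, so it decreases.

decrease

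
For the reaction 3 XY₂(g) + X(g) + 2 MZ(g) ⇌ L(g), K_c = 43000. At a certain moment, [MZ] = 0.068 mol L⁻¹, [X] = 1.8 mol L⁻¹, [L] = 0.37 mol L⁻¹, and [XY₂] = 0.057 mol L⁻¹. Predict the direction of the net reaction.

Q_c = [L] / ([XY₂]³·[X]·[MZ]²) = (0.37) / ((0.057)³·(1.8)·(0.068)²) = 2.4e5
Q_c = 2.4e5 > K_c = 43000, so the reverse reaction proceeds.

reverse (toward reactants)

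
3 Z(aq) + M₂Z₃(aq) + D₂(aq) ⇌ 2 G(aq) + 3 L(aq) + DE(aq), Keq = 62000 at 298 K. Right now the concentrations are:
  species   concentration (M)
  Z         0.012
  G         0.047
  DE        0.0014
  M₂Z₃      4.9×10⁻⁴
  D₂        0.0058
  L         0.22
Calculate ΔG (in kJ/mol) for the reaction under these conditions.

ΔG = -5.51 kJ/mol

Q = [G]²·[L]³·[DE] / ([Z]³·[M₂Z₃]·[D₂]) = (0.047)²·(0.22)³·(0.0014) / ((0.012)³·(4.9×10⁻⁴)·(0.0058)) = 6710
ΔG = RT ln(Q/Keq) = (8.314 J mol⁻¹ K⁻¹)(298 K) × ln(6710/62000)
   = (2.478 kJ/mol)(-2.224) = -5.51 kJ/mol
ΔG < 0, so the forward reaction is spontaneous (proceeds forward).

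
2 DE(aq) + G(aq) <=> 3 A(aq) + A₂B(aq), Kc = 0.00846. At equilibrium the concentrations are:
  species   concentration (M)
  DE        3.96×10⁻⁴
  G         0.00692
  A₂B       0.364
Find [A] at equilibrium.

[A] = 2.93×10⁻⁴ M

At equilibrium, Kc = [A]³·[A₂B] / ([DE]²·[G]) = 0.00846.
([A])³·(0.364) / ((3.96×10⁻⁴)²·(0.00692)) = 0.00846
[A]³ = 2.52×10⁻¹¹ ⇒ [A] = 2.93×10⁻⁴ M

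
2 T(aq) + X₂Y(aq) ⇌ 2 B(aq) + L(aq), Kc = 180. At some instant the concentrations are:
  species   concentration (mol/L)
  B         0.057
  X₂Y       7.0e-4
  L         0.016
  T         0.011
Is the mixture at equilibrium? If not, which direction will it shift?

no; Q > K, reaction proceeds in reverse

Qc = [B]²·[L] / ([T]²·[X₂Y]) = (0.057)²·(0.016) / ((0.011)²·(7.0e-4)) = 610
Qc = 610 > Kc = 180: net reverse reaction.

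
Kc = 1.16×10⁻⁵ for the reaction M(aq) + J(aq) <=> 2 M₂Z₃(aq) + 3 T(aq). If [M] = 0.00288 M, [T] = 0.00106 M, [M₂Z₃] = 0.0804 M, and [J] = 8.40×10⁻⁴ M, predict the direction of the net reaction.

to the right

Qc = [M₂Z₃]²·[T]³ / ([M]·[J]) = (0.0804)²·(0.00106)³ / ((0.00288)·(8.40×10⁻⁴)) = 3.18×10⁻⁶
Qc = 3.18×10⁻⁶ < Kc = 1.16×10⁻⁵, so the forward reaction proceeds.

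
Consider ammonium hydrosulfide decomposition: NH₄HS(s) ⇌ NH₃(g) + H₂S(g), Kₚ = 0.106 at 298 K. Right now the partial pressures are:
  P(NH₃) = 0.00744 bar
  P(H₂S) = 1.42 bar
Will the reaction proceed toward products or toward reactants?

to the right

(NH₄HS is a pure solid — omitted from Qₚ.)
Qₚ = P(NH₃)·P(H₂S) = (0.00744)·(1.42) = 0.0106
Qₚ = 0.0106 < Kₚ = 0.106, so the forward reaction proceeds.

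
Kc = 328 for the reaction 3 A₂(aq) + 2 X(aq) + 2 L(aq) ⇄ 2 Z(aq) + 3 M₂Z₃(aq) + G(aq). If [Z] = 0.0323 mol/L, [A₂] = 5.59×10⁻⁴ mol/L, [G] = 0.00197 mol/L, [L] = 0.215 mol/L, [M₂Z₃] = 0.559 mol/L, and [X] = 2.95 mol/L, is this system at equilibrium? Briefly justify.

Qc = [Z]²·[M₂Z₃]³·[G] / ([A₂]³·[X]²·[L]²) = (0.0323)²·(0.559)³·(0.00197) / ((5.59×10⁻⁴)³·(2.95)²·(0.215)²) = 5110
Qc = 5110 > Kc = 328: net reverse reaction.

no; Q > K, reaction proceeds in reverse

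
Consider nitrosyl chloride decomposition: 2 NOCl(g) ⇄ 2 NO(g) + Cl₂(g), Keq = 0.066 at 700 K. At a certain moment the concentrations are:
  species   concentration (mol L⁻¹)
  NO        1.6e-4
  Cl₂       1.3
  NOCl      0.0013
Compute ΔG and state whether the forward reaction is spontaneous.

Q = [NO]²·[Cl₂] / [NOCl]² = (1.6e-4)²·(1.3) / (0.0013)² = 0.0197
ΔG = RT ln(Q/Keq) = (8.314 J mol⁻¹ K⁻¹)(700 K) × ln(0.0197/0.066)
   = (5.820 kJ/mol)(-1.209) = -7.04 kJ/mol
ΔG < 0, so the forward reaction is spontaneous (proceeds forward).

ΔG = -7.04 kJ/mol; the forward reaction is spontaneous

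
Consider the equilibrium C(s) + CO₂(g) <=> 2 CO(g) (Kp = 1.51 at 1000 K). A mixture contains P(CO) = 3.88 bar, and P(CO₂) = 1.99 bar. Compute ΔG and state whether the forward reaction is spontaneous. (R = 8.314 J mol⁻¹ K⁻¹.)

(C is a pure solid — omitted from Qp.)
Qp = P(CO)² / P(CO₂) = (3.88)² / (1.99) = 7.57
ΔG = RT ln(Qp/Kp) = (8.314 J mol⁻¹ K⁻¹)(1000 K) × ln(7.57/1.51)
   = (8.314 kJ/mol)(1.612) = 13.4 kJ/mol
ΔG > 0, so the forward reaction is non-spontaneous (proceeds in reverse).

ΔG = 13.4 kJ/mol; the forward reaction is non-spontaneous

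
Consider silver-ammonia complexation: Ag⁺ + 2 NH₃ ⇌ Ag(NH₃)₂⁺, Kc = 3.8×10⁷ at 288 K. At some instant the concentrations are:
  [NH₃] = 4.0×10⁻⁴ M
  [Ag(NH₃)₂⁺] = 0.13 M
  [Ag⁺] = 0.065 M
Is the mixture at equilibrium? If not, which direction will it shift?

no; Q < K, reaction proceeds forward

Qc = [Ag(NH₃)₂⁺] / ([Ag⁺]·[NH₃]²) = (0.13) / ((0.065)·(4.0×10⁻⁴)²) = 1.2×10⁷
Qc = 1.2×10⁷ < Kc = 3.8×10⁷: net forward reaction.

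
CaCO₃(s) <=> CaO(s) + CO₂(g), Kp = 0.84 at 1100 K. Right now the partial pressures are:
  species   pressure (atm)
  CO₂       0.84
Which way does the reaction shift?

(CaCO₃, CaO are pure solids — omitted from Qp.)
Qp = P(CO₂) = 0.84
Qp = 0.84 = Kp, so the system is already at equilibrium.

no net change (already at equilibrium)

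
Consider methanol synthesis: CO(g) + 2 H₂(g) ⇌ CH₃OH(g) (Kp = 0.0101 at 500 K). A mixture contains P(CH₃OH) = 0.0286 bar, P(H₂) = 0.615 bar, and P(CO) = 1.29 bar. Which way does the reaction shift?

Qp = P(CH₃OH) / (P(CO)·P(H₂)²) = (0.0286) / ((1.29)·(0.615)²) = 0.0586
Qp = 0.0586 > Kp = 0.0101, so the reverse reaction proceeds.

in the reverse direction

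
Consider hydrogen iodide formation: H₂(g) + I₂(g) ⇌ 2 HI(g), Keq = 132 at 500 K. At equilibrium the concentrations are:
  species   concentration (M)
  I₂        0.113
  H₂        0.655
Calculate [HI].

At equilibrium, Keq = [HI]² / ([H₂]·[I₂]) = 132.
([HI])² / ((0.655)·(0.113)) = 132
[HI]² = 9.77 ⇒ [HI] = 3.13 M

[HI] = 3.13 M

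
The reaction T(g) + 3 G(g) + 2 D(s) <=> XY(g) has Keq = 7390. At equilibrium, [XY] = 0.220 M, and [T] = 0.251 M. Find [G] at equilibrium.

[G] = 0.0491 M

(D is a pure solid — omitted from Keq.)
At equilibrium, Keq = [XY] / ([T]·[G]³) = 7390.
(0.220) / ((0.251)·([G])³) = 7390
[G]³ = 1.19×10⁻⁴ ⇒ [G] = 0.0491 M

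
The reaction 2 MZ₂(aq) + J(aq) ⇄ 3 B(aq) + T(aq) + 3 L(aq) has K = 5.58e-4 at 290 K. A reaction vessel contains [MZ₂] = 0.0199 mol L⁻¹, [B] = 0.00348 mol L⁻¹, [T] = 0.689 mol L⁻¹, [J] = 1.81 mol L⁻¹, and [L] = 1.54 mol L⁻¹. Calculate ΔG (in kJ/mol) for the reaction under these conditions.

ΔG = -3.20 kJ/mol

Q = [B]³·[T]·[L]³ / ([MZ₂]²·[J]) = (0.00348)³·(0.689)·(1.54)³ / ((0.0199)²·(1.81)) = 1.48e-4
ΔG = RT ln(Q/K) = (8.314 J mol⁻¹ K⁻¹)(290 K) × ln(1.48e-4/5.58e-4)
   = (2.411 kJ/mol)(-1.327) = -3.20 kJ/mol
ΔG < 0, so the forward reaction is spontaneous (proceeds forward).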